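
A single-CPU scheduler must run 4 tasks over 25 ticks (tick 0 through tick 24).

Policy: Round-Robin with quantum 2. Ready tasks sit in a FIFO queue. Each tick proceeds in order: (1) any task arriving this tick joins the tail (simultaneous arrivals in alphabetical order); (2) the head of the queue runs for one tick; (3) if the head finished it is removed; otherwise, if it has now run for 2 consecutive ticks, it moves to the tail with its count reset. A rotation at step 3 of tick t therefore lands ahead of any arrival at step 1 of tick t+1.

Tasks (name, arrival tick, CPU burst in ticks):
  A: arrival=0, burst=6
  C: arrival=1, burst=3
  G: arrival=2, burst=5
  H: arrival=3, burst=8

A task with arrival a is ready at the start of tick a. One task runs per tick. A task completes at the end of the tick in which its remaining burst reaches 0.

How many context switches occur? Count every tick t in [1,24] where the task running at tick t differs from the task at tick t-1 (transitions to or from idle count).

context switches = 11

t=0: queue=[A] q_used=0 → run A
t=1: queue=[A,C] q_used=1 → run A
t=2: queue=[C,A,G] q_used=0 → run C
t=3: queue=[C,A,G,H] q_used=1 → run C
t=4: queue=[A,G,H,C] q_used=0 → run A
t=5: queue=[A,G,H,C] q_used=1 → run A
t=6: queue=[G,H,C,A] q_used=0 → run G
t=7: queue=[G,H,C,A] q_used=1 → run G
t=8: queue=[H,C,A,G] q_used=0 → run H
t=9: queue=[H,C,A,G] q_used=1 → run H
t=10: queue=[C,A,G,H] q_used=0 → run C
t=11: queue=[A,G,H] q_used=0 → run A
t=12: queue=[A,G,H] q_used=1 → run A
t=13: queue=[G,H] q_used=0 → run G
t=14: queue=[G,H] q_used=1 → run G
t=15: queue=[H,G] q_used=0 → run H
t=16: queue=[H,G] q_used=1 → run H
t=17: queue=[G,H] q_used=0 → run G
t=18: queue=[H] q_used=0 → run H
t=19: queue=[H] q_used=1 → run H
t=20: queue=[H] q_used=0 → run H
t=21: queue=[H] q_used=1 → run H
t=22: (idle)
t=23: (idle)
t=24: (idle)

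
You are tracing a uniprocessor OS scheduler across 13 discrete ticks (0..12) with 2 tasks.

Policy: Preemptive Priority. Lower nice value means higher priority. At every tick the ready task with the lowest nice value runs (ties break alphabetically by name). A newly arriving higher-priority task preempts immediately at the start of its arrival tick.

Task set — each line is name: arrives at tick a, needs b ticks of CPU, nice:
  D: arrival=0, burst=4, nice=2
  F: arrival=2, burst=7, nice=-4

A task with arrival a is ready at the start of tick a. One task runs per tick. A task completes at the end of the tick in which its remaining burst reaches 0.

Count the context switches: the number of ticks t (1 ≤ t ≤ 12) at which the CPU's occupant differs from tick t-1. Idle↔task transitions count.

context switches = 3

t=0: ready={D} → run D
t=1: ready={D} → run D
t=2: ready={D,F} → run F
t=3: ready={D,F} → run F
t=4: ready={D,F} → run F
t=5: ready={D,F} → run F
t=6: ready={D,F} → run F
t=7: ready={D,F} → run F
t=8: ready={D,F} → run F
t=9: ready={D} → run D
t=10: ready={D} → run D
t=11: (idle)
t=12: (idle)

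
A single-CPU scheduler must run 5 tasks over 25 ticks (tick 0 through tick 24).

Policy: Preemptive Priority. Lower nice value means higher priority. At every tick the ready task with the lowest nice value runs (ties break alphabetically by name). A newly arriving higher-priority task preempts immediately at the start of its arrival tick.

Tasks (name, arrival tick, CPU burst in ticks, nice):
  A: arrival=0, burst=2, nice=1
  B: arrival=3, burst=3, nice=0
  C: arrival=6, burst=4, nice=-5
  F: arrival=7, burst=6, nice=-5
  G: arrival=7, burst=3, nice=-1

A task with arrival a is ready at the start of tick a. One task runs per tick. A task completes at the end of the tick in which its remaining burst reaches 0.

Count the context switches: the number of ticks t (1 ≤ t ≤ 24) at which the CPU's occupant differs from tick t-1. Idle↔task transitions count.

t=0: ready={A} → run A
t=1: ready={A} → run A
t=2: (idle)
t=3: ready={B} → run B
t=4: ready={B} → run B
t=5: ready={B} → run B
t=6: ready={C} → run C
t=7: ready={C,F,G} → run C
t=8: ready={C,F,G} → run C
t=9: ready={C,F,G} → run C
t=10: ready={F,G} → run F
t=11: ready={F,G} → run F
t=12: ready={F,G} → run F
t=13: ready={F,G} → run F
t=14: ready={F,G} → run F
t=15: ready={F,G} → run F
t=16: ready={G} → run G
t=17: ready={G} → run G
t=18: ready={G} → run G
t=19: (idle)
t=20: (idle)
t=21: (idle)
t=22: (idle)
t=23: (idle)
t=24: (idle)

context switches = 6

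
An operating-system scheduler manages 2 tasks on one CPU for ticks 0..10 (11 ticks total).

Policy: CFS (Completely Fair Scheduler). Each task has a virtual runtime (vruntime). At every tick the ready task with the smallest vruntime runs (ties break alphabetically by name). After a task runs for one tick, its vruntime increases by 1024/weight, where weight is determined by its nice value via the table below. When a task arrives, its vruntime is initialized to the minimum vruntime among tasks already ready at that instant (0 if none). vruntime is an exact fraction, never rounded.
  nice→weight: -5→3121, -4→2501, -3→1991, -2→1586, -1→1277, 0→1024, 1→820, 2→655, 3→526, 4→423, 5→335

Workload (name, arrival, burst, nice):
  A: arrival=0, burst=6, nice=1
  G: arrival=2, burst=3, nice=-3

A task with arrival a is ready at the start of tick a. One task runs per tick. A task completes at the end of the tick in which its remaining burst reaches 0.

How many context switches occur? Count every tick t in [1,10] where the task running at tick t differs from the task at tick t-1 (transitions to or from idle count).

context switches = 3

t=0: vr[A=0] → run A
t=1: vr[A=256/205] → run A
t=2: vr[A=512/205 G=512/205] → run A
t=3: vr[A=768/205 G=512/205] → run G
t=4: vr[A=768/205 G=1229312/408155] → run G
t=5: vr[A=768/205 G=1439232/408155] → run G
t=6: vr[A=768/205] → run A
t=7: vr[A=1024/205] → run A
t=8: vr[A=256/41] → run A
t=9: (idle)
t=10: (idle)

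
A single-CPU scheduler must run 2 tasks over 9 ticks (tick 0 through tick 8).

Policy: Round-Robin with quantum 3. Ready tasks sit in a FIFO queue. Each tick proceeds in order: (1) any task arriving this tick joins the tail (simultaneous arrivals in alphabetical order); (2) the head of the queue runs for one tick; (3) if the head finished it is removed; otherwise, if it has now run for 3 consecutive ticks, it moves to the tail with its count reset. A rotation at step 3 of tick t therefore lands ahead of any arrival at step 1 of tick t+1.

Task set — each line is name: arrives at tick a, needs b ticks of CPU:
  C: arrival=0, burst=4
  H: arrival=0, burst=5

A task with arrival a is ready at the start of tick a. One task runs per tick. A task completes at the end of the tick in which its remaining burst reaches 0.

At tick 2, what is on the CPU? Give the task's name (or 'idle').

running at tick 2 = C

t=0: queue=[C,H] q_used=0 → run C
t=1: queue=[C,H] q_used=1 → run C
t=2: queue=[C,H] q_used=2 → run C
t=3: queue=[H,C] q_used=0 → run H
t=4: queue=[H,C] q_used=1 → run H
t=5: queue=[H,C] q_used=2 → run H
t=6: queue=[C,H] q_used=0 → run C
t=7: queue=[H] q_used=0 → run H
t=8: queue=[H] q_used=1 → run H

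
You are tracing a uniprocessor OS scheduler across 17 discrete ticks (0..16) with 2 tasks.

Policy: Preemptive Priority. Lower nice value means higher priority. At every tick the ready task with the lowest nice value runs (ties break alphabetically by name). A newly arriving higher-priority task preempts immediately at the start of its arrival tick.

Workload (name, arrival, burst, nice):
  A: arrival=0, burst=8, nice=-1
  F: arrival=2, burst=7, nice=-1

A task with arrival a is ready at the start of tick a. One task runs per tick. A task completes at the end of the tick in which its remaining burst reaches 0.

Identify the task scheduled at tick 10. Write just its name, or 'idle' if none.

t=0: ready={A} → run A
t=1: ready={A} → run A
t=2: ready={A,F} → run A
t=3: ready={A,F} → run A
t=4: ready={A,F} → run A
t=5: ready={A,F} → run A
t=6: ready={A,F} → run A
t=7: ready={A,F} → run A
t=8: ready={F} → run F
t=9: ready={F} → run F
t=10: ready={F} → run F
t=11: ready={F} → run F
t=12: ready={F} → run F
t=13: ready={F} → run F
t=14: ready={F} → run F
t=15: (idle)
t=16: (idle)

running at tick 10 = F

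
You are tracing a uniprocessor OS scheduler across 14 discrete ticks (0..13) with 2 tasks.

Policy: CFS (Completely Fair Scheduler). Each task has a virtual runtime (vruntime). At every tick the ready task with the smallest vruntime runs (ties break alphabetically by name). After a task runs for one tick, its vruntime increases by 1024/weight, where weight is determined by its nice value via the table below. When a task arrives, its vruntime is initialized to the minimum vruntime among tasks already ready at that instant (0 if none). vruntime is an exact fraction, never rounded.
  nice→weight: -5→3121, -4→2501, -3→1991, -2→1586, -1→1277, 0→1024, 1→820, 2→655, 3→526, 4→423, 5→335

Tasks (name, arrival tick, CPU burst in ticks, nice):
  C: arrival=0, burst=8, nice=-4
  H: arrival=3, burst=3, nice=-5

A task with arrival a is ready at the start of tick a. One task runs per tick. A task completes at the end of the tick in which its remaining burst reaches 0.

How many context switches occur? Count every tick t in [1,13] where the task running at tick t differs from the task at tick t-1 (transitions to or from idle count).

context switches = 5

t=0: vr[C=0] → run C
t=1: vr[C=1024/2501] → run C
t=2: vr[C=2048/2501] → run C
t=3: vr[C=3072/2501 H=3072/2501] → run C
t=4: vr[C=4096/2501 H=3072/2501] → run H
t=5: vr[C=4096/2501 H=12148736/7805621] → run H
t=6: vr[C=4096/2501 H=14709760/7805621] → run C
t=7: vr[C=5120/2501 H=14709760/7805621] → run H
t=8: vr[C=5120/2501] → run C
t=9: vr[C=6144/2501] → run C
t=10: vr[C=7168/2501] → run C
t=11: (idle)
t=12: (idle)
t=13: (idle)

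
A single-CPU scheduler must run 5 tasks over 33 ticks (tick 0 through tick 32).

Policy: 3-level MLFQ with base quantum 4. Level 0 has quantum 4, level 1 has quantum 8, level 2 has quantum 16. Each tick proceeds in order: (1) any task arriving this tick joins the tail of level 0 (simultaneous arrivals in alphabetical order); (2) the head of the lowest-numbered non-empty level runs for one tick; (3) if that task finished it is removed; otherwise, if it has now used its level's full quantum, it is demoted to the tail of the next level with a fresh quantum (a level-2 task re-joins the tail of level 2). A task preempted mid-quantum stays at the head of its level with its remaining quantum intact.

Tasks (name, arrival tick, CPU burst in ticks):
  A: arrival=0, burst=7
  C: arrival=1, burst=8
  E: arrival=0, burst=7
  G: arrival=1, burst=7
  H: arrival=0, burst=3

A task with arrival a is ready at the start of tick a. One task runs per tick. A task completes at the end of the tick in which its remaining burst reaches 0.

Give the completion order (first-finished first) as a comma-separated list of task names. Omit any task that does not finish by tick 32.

completion order = H, A, E, C, G

t=0: L0/L1/L2 = AEH/-/- → run A
t=1: L0/L1/L2 = AEHCG/-/- → run A
t=2: L0/L1/L2 = AEHCG/-/- → run A
t=3: L0/L1/L2 = AEHCG/-/- → run A
t=4: L0/L1/L2 = EHCG/A/- → run E
t=5: L0/L1/L2 = EHCG/A/- → run E
t=6: L0/L1/L2 = EHCG/A/- → run E
t=7: L0/L1/L2 = EHCG/A/- → run E
t=8: L0/L1/L2 = HCG/AE/- → run H
t=9: L0/L1/L2 = HCG/AE/- → run H
t=10: L0/L1/L2 = HCG/AE/- → run H
t=11: L0/L1/L2 = CG/AE/- → run C
t=12: L0/L1/L2 = CG/AE/- → run C
t=13: L0/L1/L2 = CG/AE/- → run C
t=14: L0/L1/L2 = CG/AE/- → run C
t=15: L0/L1/L2 = G/AEC/- → run G
t=16: L0/L1/L2 = G/AEC/- → run G
t=17: L0/L1/L2 = G/AEC/- → run G
t=18: L0/L1/L2 = G/AEC/- → run G
t=19: L0/L1/L2 = -/AECG/- → run A
t=20: L0/L1/L2 = -/AECG/- → run A
t=21: L0/L1/L2 = -/AECG/- → run A
t=22: L0/L1/L2 = -/ECG/- → run E
t=23: L0/L1/L2 = -/ECG/- → run E
t=24: L0/L1/L2 = -/ECG/- → run E
t=25: L0/L1/L2 = -/CG/- → run C
t=26: L0/L1/L2 = -/CG/- → run C
t=27: L0/L1/L2 = -/CG/- → run C
t=28: L0/L1/L2 = -/CG/- → run C
t=29: L0/L1/L2 = -/G/- → run G
t=30: L0/L1/L2 = -/G/- → run G
t=31: L0/L1/L2 = -/G/- → run G
t=32: (idle)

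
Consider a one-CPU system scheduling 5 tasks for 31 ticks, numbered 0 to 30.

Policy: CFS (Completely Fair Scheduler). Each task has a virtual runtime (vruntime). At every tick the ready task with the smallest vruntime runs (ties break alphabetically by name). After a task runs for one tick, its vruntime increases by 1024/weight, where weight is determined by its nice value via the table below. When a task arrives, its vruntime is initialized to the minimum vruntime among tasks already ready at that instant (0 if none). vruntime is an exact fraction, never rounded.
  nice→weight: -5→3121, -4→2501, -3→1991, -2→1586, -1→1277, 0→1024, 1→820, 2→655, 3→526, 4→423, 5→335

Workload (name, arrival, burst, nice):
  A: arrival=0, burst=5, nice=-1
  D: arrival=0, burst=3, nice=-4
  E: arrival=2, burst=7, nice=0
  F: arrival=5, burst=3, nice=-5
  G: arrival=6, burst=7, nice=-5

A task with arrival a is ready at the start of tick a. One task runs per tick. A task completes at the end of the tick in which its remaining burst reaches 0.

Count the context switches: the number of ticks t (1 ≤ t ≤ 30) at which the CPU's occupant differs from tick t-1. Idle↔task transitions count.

context switches = 19

t=0: vr[A=0 D=0] → run A
t=1: vr[A=1024/1277 D=0] → run D
t=2: vr[A=1024/1277 D=1024/2501 E=1024/2501] → run D
t=3: vr[A=1024/1277 D=2048/2501 E=1024/2501] → run E
t=4: vr[A=1024/1277 D=2048/2501 E=3525/2501] → run A
t=5: vr[A=2048/1277 D=2048/2501 E=3525/2501 F=2048/2501] → run D
t=6: vr[A=2048/1277 E=3525/2501 F=2048/2501 G=2048/2501] → run F
t=7: vr[A=2048/1277 E=3525/2501 F=8952832/7805621 G=2048/2501] → run G
t=8: vr[A=2048/1277 E=3525/2501 F=8952832/7805621 G=8952832/7805621] → run F
t=9: vr[A=2048/1277 E=3525/2501 F=11513856/7805621 G=8952832/7805621] → run G
t=10: vr[A=2048/1277 E=3525/2501 F=11513856/7805621 G=11513856/7805621] → run E
t=11: vr[A=2048/1277 E=6026/2501 F=11513856/7805621 G=11513856/7805621] → run F
t=12: vr[A=2048/1277 E=6026/2501 G=11513856/7805621] → run G
t=13: vr[A=2048/1277 E=6026/2501 G=14074880/7805621] → run A
t=14: vr[A=3072/1277 E=6026/2501 G=14074880/7805621] → run G
t=15: vr[A=3072/1277 E=6026/2501 G=16635904/7805621] → run G
t=16: vr[A=3072/1277 E=6026/2501 G=19196928/7805621] → run A
t=17: vr[A=4096/1277 E=6026/2501 G=19196928/7805621] → run E
t=18: vr[A=4096/1277 E=8527/2501 G=19196928/7805621] → run G
t=19: vr[A=4096/1277 E=8527/2501 G=21757952/7805621] → run G
t=20: vr[A=4096/1277 E=8527/2501] → run A
t=21: vr[E=8527/2501] → run E
t=22: vr[E=11028/2501] → run E
t=23: vr[E=13529/2501] → run E
t=24: vr[E=16030/2501] → run E
t=25: (idle)
t=26: (idle)
t=27: (idle)
t=28: (idle)
t=29: (idle)
t=30: (idle)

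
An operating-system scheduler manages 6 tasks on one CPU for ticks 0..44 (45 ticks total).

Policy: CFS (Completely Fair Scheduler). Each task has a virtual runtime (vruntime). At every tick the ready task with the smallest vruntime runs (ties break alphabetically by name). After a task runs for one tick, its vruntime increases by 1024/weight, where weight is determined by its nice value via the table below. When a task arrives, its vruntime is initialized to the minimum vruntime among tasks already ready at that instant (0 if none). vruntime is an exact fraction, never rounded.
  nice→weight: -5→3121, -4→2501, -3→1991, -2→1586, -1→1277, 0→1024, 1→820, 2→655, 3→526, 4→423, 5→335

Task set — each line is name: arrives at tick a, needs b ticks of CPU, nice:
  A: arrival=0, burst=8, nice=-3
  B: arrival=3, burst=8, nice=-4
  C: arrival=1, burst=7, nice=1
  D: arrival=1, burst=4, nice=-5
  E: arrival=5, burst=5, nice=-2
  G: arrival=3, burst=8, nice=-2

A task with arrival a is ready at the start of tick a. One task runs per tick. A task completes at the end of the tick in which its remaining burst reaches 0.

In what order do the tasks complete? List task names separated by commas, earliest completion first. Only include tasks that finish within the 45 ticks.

t=0: vr[A=0] → run A
t=1: vr[A=1024/1991 C=1024/1991 D=1024/1991] → run A
t=2: vr[A=2048/1991 C=1024/1991 D=1024/1991] → run C
t=3: vr[A=2048/1991 B=1024/1991 C=719616/408155 D=1024/1991 G=1024/1991] → run B
t=4: vr[A=2048/1991 B=4599808/4979491 C=719616/408155 D=1024/1991 G=1024/1991] → run D
t=5: vr[A=2048/1991 B=4599808/4979491 C=719616/408155 D=5234688/6213911 E=1024/1991 G=1024/1991] → run E
t=6: vr[A=2048/1991 B=4599808/4979491 C=719616/408155 D=5234688/6213911 E=1831424/1578863 G=1024/1991] → run G
t=7: vr[A=2048/1991 B=4599808/4979491 C=719616/408155 D=5234688/6213911 E=1831424/1578863 G=1831424/1578863] → run D
t=8: vr[A=2048/1991 B=4599808/4979491 C=719616/408155 D=7273472/6213911 E=1831424/1578863 G=1831424/1578863] → run B
t=9: vr[A=2048/1991 B=6638592/4979491 C=719616/408155 D=7273472/6213911 E=1831424/1578863 G=1831424/1578863] → run A
t=10: vr[A=3072/1991 B=6638592/4979491 C=719616/408155 D=7273472/6213911 E=1831424/1578863 G=1831424/1578863] → run E
t=11: vr[A=3072/1991 B=6638592/4979491 C=719616/408155 D=7273472/6213911 E=2850816/1578863 G=1831424/1578863] → run G
t=12: vr[A=3072/1991 B=6638592/4979491 C=719616/408155 D=7273472/6213911 E=2850816/1578863 G=2850816/1578863] → run D
t=13: vr[A=3072/1991 B=6638592/4979491 C=719616/408155 D=9312256/6213911 E=2850816/1578863 G=2850816/1578863] → run B
t=14: vr[A=3072/1991 B=8677376/4979491 C=719616/408155 D=9312256/6213911 E=2850816/1578863 G=2850816/1578863] → run D
t=15: vr[A=3072/1991 B=8677376/4979491 C=719616/408155 E=2850816/1578863 G=2850816/1578863] → run A
t=16: vr[A=4096/1991 B=8677376/4979491 C=719616/408155 E=2850816/1578863 G=2850816/1578863] → run B
t=17: vr[A=4096/1991 B=10716160/4979491 C=719616/408155 E=2850816/1578863 G=2850816/1578863] → run C
t=18: vr[A=4096/1991 B=10716160/4979491 C=1229312/408155 E=2850816/1578863 G=2850816/1578863] → run E
t=19: vr[A=4096/1991 B=10716160/4979491 C=1229312/408155 E=3870208/1578863 G=2850816/1578863] → run G
t=20: vr[A=4096/1991 B=10716160/4979491 C=1229312/408155 E=3870208/1578863 G=3870208/1578863] → run A
t=21: vr[A=5120/1991 B=10716160/4979491 C=1229312/408155 E=3870208/1578863 G=3870208/1578863] → run B
t=22: vr[A=5120/1991 B=12754944/4979491 C=1229312/408155 E=3870208/1578863 G=3870208/1578863] → run E
t=23: vr[A=5120/1991 B=12754944/4979491 C=1229312/408155 E=4889600/1578863 G=3870208/1578863] → run G
t=24: vr[A=5120/1991 B=12754944/4979491 C=1229312/408155 E=4889600/1578863 G=4889600/1578863] → run B
t=25: vr[A=5120/1991 B=14793728/4979491 C=1229312/408155 E=4889600/1578863 G=4889600/1578863] → run A
t=26: vr[A=6144/1991 B=14793728/4979491 C=1229312/408155 E=4889600/1578863 G=4889600/1578863] → run B
t=27: vr[A=6144/1991 B=16832512/4979491 C=1229312/408155 E=4889600/1578863 G=4889600/1578863] → run C
t=28: vr[A=6144/1991 B=16832512/4979491 C=1739008/408155 E=4889600/1578863 G=4889600/1578863] → run A
t=29: vr[A=7168/1991 B=16832512/4979491 C=1739008/408155 E=4889600/1578863 G=4889600/1578863] → run E
t=30: vr[A=7168/1991 B=16832512/4979491 C=1739008/408155 G=4889600/1578863] → run G
t=31: vr[A=7168/1991 B=16832512/4979491 C=1739008/408155 G=5908992/1578863] → run B
t=32: vr[A=7168/1991 C=1739008/408155 G=5908992/1578863] → run A
t=33: vr[C=1739008/408155 G=5908992/1578863] → run G
t=34: vr[C=1739008/408155 G=6928384/1578863] → run C
t=35: vr[C=2248704/408155 G=6928384/1578863] → run G
t=36: vr[C=2248704/408155 G=7947776/1578863] → run G
t=37: vr[C=2248704/408155] → run C
t=38: vr[C=551680/81631] → run C
t=39: vr[C=3268096/408155] → run C
t=40: (idle)
t=41: (idle)
t=42: (idle)
t=43: (idle)
t=44: (idle)

completion order = D, E, B, A, G, C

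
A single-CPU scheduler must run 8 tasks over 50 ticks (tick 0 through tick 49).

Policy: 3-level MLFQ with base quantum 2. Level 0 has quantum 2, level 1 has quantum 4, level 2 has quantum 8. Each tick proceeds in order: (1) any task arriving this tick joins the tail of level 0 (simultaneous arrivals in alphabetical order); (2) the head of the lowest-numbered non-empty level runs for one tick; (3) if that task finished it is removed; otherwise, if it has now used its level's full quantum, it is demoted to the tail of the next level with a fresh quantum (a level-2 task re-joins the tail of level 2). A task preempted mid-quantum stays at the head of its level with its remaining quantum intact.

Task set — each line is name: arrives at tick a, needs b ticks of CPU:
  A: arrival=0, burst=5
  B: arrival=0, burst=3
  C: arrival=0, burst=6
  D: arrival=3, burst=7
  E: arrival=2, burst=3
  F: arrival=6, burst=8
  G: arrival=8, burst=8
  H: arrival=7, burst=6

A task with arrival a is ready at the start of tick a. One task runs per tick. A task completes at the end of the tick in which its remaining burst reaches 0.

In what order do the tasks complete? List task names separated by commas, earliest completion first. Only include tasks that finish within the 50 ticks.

t=0: L0/L1/L2 = ABC/-/- → run A
t=1: L0/L1/L2 = ABC/-/- → run A
t=2: L0/L1/L2 = BCE/A/- → run B
t=3: L0/L1/L2 = BCED/A/- → run B
t=4: L0/L1/L2 = CED/AB/- → run C
t=5: L0/L1/L2 = CED/AB/- → run C
t=6: L0/L1/L2 = EDF/ABC/- → run E
t=7: L0/L1/L2 = EDFH/ABC/- → run E
t=8: L0/L1/L2 = DFHG/ABCE/- → run D
t=9: L0/L1/L2 = DFHG/ABCE/- → run D
t=10: L0/L1/L2 = FHG/ABCED/- → run F
t=11: L0/L1/L2 = FHG/ABCED/- → run F
t=12: L0/L1/L2 = HG/ABCEDF/- → run H
t=13: L0/L1/L2 = HG/ABCEDF/- → run H
t=14: L0/L1/L2 = G/ABCEDFH/- → run G
t=15: L0/L1/L2 = G/ABCEDFH/- → run G
t=16: L0/L1/L2 = -/ABCEDFHG/- → run A
t=17: L0/L1/L2 = -/ABCEDFHG/- → run A
t=18: L0/L1/L2 = -/ABCEDFHG/- → run A
t=19: L0/L1/L2 = -/BCEDFHG/- → run B
t=20: L0/L1/L2 = -/CEDFHG/- → run C
t=21: L0/L1/L2 = -/CEDFHG/- → run C
t=22: L0/L1/L2 = -/CEDFHG/- → run C
t=23: L0/L1/L2 = -/CEDFHG/- → run C
t=24: L0/L1/L2 = -/EDFHG/- → run E
t=25: L0/L1/L2 = -/DFHG/- → run D
t=26: L0/L1/L2 = -/DFHG/- → run D
t=27: L0/L1/L2 = -/DFHG/- → run D
t=28: L0/L1/L2 = -/DFHG/- → run D
t=29: L0/L1/L2 = -/FHG/D → run F
t=30: L0/L1/L2 = -/FHG/D → run F
t=31: L0/L1/L2 = -/FHG/D → run F
t=32: L0/L1/L2 = -/FHG/D → run F
t=33: L0/L1/L2 = -/HG/DF → run H
t=34: L0/L1/L2 = -/HG/DF → run H
t=35: L0/L1/L2 = -/HG/DF → run H
t=36: L0/L1/L2 = -/HG/DF → run H
t=37: L0/L1/L2 = -/G/DF → run G
t=38: L0/L1/L2 = -/G/DF → run G
t=39: L0/L1/L2 = -/G/DF → run G
t=40: L0/L1/L2 = -/G/DF → run G
t=41: L0/L1/L2 = -/-/DFG → run D
t=42: L0/L1/L2 = -/-/FG → run F
t=43: L0/L1/L2 = -/-/FG → run F
t=44: L0/L1/L2 = -/-/G → run G
t=45: L0/L1/L2 = -/-/G → run G
t=46: (idle)
t=47: (idle)
t=48: (idle)
t=49: (idle)

completion order = A, B, C, E, H, D, F, G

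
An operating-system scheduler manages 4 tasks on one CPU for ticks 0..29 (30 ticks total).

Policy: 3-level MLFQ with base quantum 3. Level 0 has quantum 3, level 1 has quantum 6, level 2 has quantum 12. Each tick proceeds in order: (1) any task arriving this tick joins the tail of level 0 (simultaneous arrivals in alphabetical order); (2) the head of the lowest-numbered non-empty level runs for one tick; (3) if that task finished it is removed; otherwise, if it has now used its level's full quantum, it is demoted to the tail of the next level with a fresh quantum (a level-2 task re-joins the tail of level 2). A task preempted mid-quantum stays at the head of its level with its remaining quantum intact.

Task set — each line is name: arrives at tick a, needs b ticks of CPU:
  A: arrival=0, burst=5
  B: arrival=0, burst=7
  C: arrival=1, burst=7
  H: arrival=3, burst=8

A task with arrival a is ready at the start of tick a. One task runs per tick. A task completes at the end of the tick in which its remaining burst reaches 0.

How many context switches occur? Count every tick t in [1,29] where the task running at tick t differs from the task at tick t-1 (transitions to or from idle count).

context switches = 8

t=0: L0/L1/L2 = AB/-/- → run A
t=1: L0/L1/L2 = ABC/-/- → run A
t=2: L0/L1/L2 = ABC/-/- → run A
t=3: L0/L1/L2 = BCH/A/- → run B
t=4: L0/L1/L2 = BCH/A/- → run B
t=5: L0/L1/L2 = BCH/A/- → run B
t=6: L0/L1/L2 = CH/AB/- → run C
t=7: L0/L1/L2 = CH/AB/- → run C
t=8: L0/L1/L2 = CH/AB/- → run C
t=9: L0/L1/L2 = H/ABC/- → run H
t=10: L0/L1/L2 = H/ABC/- → run H
t=11: L0/L1/L2 = H/ABC/- → run H
t=12: L0/L1/L2 = -/ABCH/- → run A
t=13: L0/L1/L2 = -/ABCH/- → run A
t=14: L0/L1/L2 = -/BCH/- → run B
t=15: L0/L1/L2 = -/BCH/- → run B
t=16: L0/L1/L2 = -/BCH/- → run B
t=17: L0/L1/L2 = -/BCH/- → run B
t=18: L0/L1/L2 = -/CH/- → run C
t=19: L0/L1/L2 = -/CH/- → run C
t=20: L0/L1/L2 = -/CH/- → run C
t=21: L0/L1/L2 = -/CH/- → run C
t=22: L0/L1/L2 = -/H/- → run H
t=23: L0/L1/L2 = -/H/- → run H
t=24: L0/L1/L2 = -/H/- → run H
t=25: L0/L1/L2 = -/H/- → run H
t=26: L0/L1/L2 = -/H/- → run H
t=27: (idle)
t=28: (idle)
t=29: (idle)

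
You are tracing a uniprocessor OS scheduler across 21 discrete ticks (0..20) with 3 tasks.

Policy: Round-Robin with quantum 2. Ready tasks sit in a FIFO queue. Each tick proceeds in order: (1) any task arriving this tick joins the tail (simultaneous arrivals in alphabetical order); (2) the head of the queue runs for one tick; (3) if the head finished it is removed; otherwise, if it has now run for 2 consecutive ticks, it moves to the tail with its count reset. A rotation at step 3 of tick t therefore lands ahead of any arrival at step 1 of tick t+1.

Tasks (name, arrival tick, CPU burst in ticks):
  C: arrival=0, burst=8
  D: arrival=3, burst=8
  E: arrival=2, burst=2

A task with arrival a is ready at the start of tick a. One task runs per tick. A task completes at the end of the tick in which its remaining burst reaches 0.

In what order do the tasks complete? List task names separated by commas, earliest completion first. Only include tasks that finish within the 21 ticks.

completion order = E, C, D

t=0: queue=[C] q_used=0 → run C
t=1: queue=[C] q_used=1 → run C
t=2: queue=[C,E] q_used=0 → run C
t=3: queue=[C,E,D] q_used=1 → run C
t=4: queue=[E,D,C] q_used=0 → run E
t=5: queue=[E,D,C] q_used=1 → run E
t=6: queue=[D,C] q_used=0 → run D
t=7: queue=[D,C] q_used=1 → run D
t=8: queue=[C,D] q_used=0 → run C
t=9: queue=[C,D] q_used=1 → run C
t=10: queue=[D,C] q_used=0 → run D
t=11: queue=[D,C] q_used=1 → run D
t=12: queue=[C,D] q_used=0 → run C
t=13: queue=[C,D] q_used=1 → run C
t=14: queue=[D] q_used=0 → run D
t=15: queue=[D] q_used=1 → run D
t=16: queue=[D] q_used=0 → run D
t=17: queue=[D] q_used=1 → run D
t=18: (idle)
t=19: (idle)
t=20: (idle)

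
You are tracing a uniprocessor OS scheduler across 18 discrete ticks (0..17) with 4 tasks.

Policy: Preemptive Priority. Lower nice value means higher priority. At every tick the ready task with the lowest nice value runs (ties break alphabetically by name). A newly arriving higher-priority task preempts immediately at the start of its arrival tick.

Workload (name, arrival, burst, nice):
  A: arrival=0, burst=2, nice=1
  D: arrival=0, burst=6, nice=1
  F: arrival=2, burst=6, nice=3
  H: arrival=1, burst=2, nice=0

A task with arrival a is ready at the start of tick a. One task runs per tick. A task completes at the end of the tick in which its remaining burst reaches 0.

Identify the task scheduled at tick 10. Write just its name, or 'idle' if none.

t=0: ready={A,D} → run A
t=1: ready={A,D,H} → run H
t=2: ready={A,D,F,H} → run H
t=3: ready={A,D,F} → run A
t=4: ready={D,F} → run D
t=5: ready={D,F} → run D
t=6: ready={D,F} → run D
t=7: ready={D,F} → run D
t=8: ready={D,F} → run D
t=9: ready={D,F} → run D
t=10: ready={F} → run F
t=11: ready={F} → run F
t=12: ready={F} → run F
t=13: ready={F} → run F
t=14: ready={F} → run F
t=15: ready={F} → run F
t=16: (idle)
t=17: (idle)

running at tick 10 = F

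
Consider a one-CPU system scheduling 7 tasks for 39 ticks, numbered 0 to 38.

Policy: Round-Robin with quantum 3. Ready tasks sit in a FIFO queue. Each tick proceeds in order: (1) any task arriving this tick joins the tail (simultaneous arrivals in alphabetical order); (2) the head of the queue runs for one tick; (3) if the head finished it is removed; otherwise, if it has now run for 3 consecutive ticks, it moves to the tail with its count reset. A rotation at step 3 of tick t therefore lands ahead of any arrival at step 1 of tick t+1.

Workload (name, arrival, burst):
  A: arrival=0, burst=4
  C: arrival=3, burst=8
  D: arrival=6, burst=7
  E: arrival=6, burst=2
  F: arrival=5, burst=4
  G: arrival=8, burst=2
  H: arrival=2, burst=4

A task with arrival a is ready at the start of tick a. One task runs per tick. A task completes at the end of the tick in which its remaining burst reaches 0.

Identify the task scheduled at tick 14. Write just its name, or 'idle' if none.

running at tick 14 = D

t=0: queue=[A] q_used=0 → run A
t=1: queue=[A] q_used=1 → run A
t=2: queue=[A,H] q_used=2 → run A
t=3: queue=[H,A,C] q_used=0 → run H
t=4: queue=[H,A,C] q_used=1 → run H
t=5: queue=[H,A,C,F] q_used=2 → run H
t=6: queue=[A,C,F,H,D,E] q_used=0 → run A
t=7: queue=[C,F,H,D,E] q_used=0 → run C
t=8: queue=[C,F,H,D,E,G] q_used=1 → run C
t=9: queue=[C,F,H,D,E,G] q_used=2 → run C
t=10: queue=[F,H,D,E,G,C] q_used=0 → run F
t=11: queue=[F,H,D,E,G,C] q_used=1 → run F
t=12: queue=[F,H,D,E,G,C] q_used=2 → run F
t=13: queue=[H,D,E,G,C,F] q_used=0 → run H
t=14: queue=[D,E,G,C,F] q_used=0 → run D
t=15: queue=[D,E,G,C,F] q_used=1 → run D
t=16: queue=[D,E,G,C,F] q_used=2 → run D
t=17: queue=[E,G,C,F,D] q_used=0 → run E
t=18: queue=[E,G,C,F,D] q_used=1 → run E
t=19: queue=[G,C,F,D] q_used=0 → run G
t=20: queue=[G,C,F,D] q_used=1 → run G
t=21: queue=[C,F,D] q_used=0 → run C
t=22: queue=[C,F,D] q_used=1 → run C
t=23: queue=[C,F,D] q_used=2 → run C
t=24: queue=[F,D,C] q_used=0 → run F
t=25: queue=[D,C] q_used=0 → run D
t=26: queue=[D,C] q_used=1 → run D
t=27: queue=[D,C] q_used=2 → run D
t=28: queue=[C,D] q_used=0 → run C
t=29: queue=[C,D] q_used=1 → run C
t=30: queue=[D] q_used=0 → run D
t=31: (idle)
t=32: (idle)
t=33: (idle)
t=34: (idle)
t=35: (idle)
t=36: (idle)
t=37: (idle)
t=38: (idle)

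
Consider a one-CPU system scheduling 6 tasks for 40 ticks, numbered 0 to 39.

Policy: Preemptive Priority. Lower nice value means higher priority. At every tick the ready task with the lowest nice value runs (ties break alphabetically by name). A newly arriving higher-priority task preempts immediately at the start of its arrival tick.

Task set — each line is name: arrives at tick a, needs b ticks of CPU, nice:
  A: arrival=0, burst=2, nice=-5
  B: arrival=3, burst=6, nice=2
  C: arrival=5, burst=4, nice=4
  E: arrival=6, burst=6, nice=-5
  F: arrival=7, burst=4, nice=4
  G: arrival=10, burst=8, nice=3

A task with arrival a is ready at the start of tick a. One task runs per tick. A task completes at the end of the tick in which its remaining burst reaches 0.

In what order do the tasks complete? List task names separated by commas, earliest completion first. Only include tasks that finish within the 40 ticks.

t=0: ready={A} → run A
t=1: ready={A} → run A
t=2: (idle)
t=3: ready={B} → run B
t=4: ready={B} → run B
t=5: ready={B,C} → run B
t=6: ready={B,C,E} → run E
t=7: ready={B,C,E,F} → run E
t=8: ready={B,C,E,F} → run E
t=9: ready={B,C,E,F} → run E
t=10: ready={B,C,E,F,G} → run E
t=11: ready={B,C,E,F,G} → run E
t=12: ready={B,C,F,G} → run B
t=13: ready={B,C,F,G} → run B
t=14: ready={B,C,F,G} → run B
t=15: ready={C,F,G} → run G
t=16: ready={C,F,G} → run G
t=17: ready={C,F,G} → run G
t=18: ready={C,F,G} → run G
t=19: ready={C,F,G} → run G
t=20: ready={C,F,G} → run G
t=21: ready={C,F,G} → run G
t=22: ready={C,F,G} → run G
t=23: ready={C,F} → run C
t=24: ready={C,F} → run C
t=25: ready={C,F} → run C
t=26: ready={C,F} → run C
t=27: ready={F} → run F
t=28: ready={F} → run F
t=29: ready={F} → run F
t=30: ready={F} → run F
t=31: (idle)
t=32: (idle)
t=33: (idle)
t=34: (idle)
t=35: (idle)
t=36: (idle)
t=37: (idle)
t=38: (idle)
t=39: (idle)

completion order = A, E, B, G, C, F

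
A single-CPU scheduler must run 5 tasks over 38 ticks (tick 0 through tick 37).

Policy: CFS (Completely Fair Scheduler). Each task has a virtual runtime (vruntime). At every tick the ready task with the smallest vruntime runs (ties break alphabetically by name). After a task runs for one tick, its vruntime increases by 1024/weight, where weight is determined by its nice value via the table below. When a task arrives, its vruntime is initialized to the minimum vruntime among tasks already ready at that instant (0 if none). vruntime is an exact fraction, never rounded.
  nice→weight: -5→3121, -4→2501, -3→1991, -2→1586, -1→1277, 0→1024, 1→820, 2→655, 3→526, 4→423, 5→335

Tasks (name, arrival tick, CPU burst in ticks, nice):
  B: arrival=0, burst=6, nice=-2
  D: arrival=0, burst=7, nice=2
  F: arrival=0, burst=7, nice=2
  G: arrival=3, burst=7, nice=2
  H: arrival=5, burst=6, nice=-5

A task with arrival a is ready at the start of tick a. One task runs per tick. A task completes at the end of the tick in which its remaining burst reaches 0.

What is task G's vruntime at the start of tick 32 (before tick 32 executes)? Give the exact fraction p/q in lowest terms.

t=0: vr[B=0 D=0 F=0] → run B
t=1: vr[B=512/793 D=0 F=0] → run D
t=2: vr[B=512/793 D=1024/655 F=0] → run F
t=3: vr[B=512/793 D=1024/655 F=1024/655 G=512/793] → run B
t=4: vr[B=1024/793 D=1024/655 F=1024/655 G=512/793] → run G
t=5: vr[B=1024/793 D=1024/655 F=1024/655 G=1147392/519415 H=1024/793] → run B
t=6: vr[B=1536/793 D=1024/655 F=1024/655 G=1147392/519415 H=1024/793] → run H
t=7: vr[B=1536/793 D=1024/655 F=1024/655 G=1147392/519415 H=4007936/2474953] → run D
t=8: vr[B=1536/793 D=2048/655 F=1024/655 G=1147392/519415 H=4007936/2474953] → run F
t=9: vr[B=1536/793 D=2048/655 F=2048/655 G=1147392/519415 H=4007936/2474953] → run H
t=10: vr[B=1536/793 D=2048/655 F=2048/655 G=1147392/519415 H=4819968/2474953] → run B
t=11: vr[B=2048/793 D=2048/655 F=2048/655 G=1147392/519415 H=4819968/2474953] → run H
t=12: vr[B=2048/793 D=2048/655 F=2048/655 G=1147392/519415 H=5632000/2474953] → run G
t=13: vr[B=2048/793 D=2048/655 F=2048/655 G=1959424/519415 H=5632000/2474953] → run H
t=14: vr[B=2048/793 D=2048/655 F=2048/655 G=1959424/519415 H=6444032/2474953] → run B
t=15: vr[B=2560/793 D=2048/655 F=2048/655 G=1959424/519415 H=6444032/2474953] → run H
t=16: vr[B=2560/793 D=2048/655 F=2048/655 G=1959424/519415 H=7256064/2474953] → run H
t=17: vr[B=2560/793 D=2048/655 F=2048/655 G=1959424/519415] → run D
t=18: vr[B=2560/793 D=3072/655 F=2048/655 G=1959424/519415] → run F
t=19: vr[B=2560/793 D=3072/655 F=3072/655 G=1959424/519415] → run B
t=20: vr[D=3072/655 F=3072/655 G=1959424/519415] → run G
t=21: vr[D=3072/655 F=3072/655 G=2771456/519415] → run D
t=22: vr[D=4096/655 F=3072/655 G=2771456/519415] → run F
t=23: vr[D=4096/655 F=4096/655 G=2771456/519415] → run G
t=24: vr[D=4096/655 F=4096/655 G=3583488/519415] → run D
t=25: vr[D=1024/131 F=4096/655 G=3583488/519415] → run F
t=26: vr[D=1024/131 F=1024/131 G=3583488/519415] → run G
t=27: vr[D=1024/131 F=1024/131 G=879104/103883] → run D
t=28: vr[D=6144/655 F=1024/131 G=879104/103883] → run F
t=29: vr[D=6144/655 F=6144/655 G=879104/103883] → run G
t=30: vr[D=6144/655 F=6144/655 G=5207552/519415] → run D
t=31: vr[F=6144/655 G=5207552/519415] → run F
t=32: vr[G=5207552/519415] → run G
t=33: (idle)
t=34: (idle)
t=35: (idle)
t=36: (idle)
t=37: (idle)

vruntime(G, start of tick 32) = 5207552/519415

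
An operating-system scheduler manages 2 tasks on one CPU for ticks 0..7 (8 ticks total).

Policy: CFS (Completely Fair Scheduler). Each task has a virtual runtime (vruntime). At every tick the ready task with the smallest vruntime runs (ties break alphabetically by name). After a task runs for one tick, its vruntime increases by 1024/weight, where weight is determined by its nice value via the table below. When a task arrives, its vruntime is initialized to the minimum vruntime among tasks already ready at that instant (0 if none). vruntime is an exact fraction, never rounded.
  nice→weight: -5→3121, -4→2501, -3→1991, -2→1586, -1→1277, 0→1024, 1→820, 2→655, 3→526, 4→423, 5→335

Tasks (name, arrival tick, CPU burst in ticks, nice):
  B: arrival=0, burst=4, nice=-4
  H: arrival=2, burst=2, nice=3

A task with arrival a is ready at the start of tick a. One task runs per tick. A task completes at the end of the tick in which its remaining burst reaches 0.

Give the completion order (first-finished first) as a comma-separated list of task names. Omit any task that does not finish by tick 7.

t=0: vr[B=0] → run B
t=1: vr[B=1024/2501] → run B
t=2: vr[B=2048/2501 H=2048/2501] → run B
t=3: vr[B=3072/2501 H=2048/2501] → run H
t=4: vr[B=3072/2501 H=1819136/657763] → run B
t=5: vr[H=1819136/657763] → run H
t=6: (idle)
t=7: (idle)

completion order = B, H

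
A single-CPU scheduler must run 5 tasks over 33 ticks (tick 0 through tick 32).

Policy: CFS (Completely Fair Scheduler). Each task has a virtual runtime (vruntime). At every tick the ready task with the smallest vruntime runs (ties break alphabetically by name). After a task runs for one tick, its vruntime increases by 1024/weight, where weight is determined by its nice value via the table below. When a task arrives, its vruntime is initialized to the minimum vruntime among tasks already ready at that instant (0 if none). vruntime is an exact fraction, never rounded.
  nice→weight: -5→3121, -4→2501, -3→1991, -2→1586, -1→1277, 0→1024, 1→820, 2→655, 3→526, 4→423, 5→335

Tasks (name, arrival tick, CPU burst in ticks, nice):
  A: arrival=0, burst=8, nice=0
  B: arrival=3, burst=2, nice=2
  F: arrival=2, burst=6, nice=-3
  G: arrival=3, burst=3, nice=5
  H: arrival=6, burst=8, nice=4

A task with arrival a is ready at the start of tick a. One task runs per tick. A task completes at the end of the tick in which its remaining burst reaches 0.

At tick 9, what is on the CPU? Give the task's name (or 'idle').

running at tick 9 = F

t=0: vr[A=0] → run A
t=1: vr[A=1] → run A
t=2: vr[A=2 F=2] → run A
t=3: vr[A=3 B=2 F=2 G=2] → run B
t=4: vr[A=3 B=2334/655 F=2 G=2] → run F
t=5: vr[A=3 B=2334/655 F=5006/1991 G=2] → run G
t=6: vr[A=3 B=2334/655 F=5006/1991 G=1694/335 H=5006/1991] → run F
t=7: vr[A=3 B=2334/655 F=6030/1991 G=1694/335 H=5006/1991] → run H
t=8: vr[A=3 B=2334/655 F=6030/1991 G=1694/335 H=4156322/842193] → run A
t=9: vr[A=4 B=2334/655 F=6030/1991 G=1694/335 H=4156322/842193] → run F
t=10: vr[A=4 B=2334/655 F=7054/1991 G=1694/335 H=4156322/842193] → run F
t=11: vr[A=4 B=2334/655 F=8078/1991 G=1694/335 H=4156322/842193] → run B
t=12: vr[A=4 F=8078/1991 G=1694/335 H=4156322/842193] → run A
t=13: vr[A=5 F=8078/1991 G=1694/335 H=4156322/842193] → run F
t=14: vr[A=5 F=9102/1991 G=1694/335 H=4156322/842193] → run F
t=15: vr[A=5 G=1694/335 H=4156322/842193] → run H
t=16: vr[A=5 G=1694/335 H=6195106/842193] → run A
t=17: vr[A=6 G=1694/335 H=6195106/842193] → run G
t=18: vr[A=6 G=2718/335 H=6195106/842193] → run A
t=19: vr[A=7 G=2718/335 H=6195106/842193] → run A
t=20: vr[G=2718/335 H=6195106/842193] → run H
t=21: vr[G=2718/335 H=2744630/280731] → run G
t=22: vr[H=2744630/280731] → run H
t=23: vr[H=10272674/842193] → run H
t=24: vr[H=12311458/842193] → run H
t=25: vr[H=4783414/280731] → run H
t=26: vr[H=16389026/842193] → run H
t=27: (idle)
t=28: (idle)
t=29: (idle)
t=30: (idle)
t=31: (idle)
t=32: (idle)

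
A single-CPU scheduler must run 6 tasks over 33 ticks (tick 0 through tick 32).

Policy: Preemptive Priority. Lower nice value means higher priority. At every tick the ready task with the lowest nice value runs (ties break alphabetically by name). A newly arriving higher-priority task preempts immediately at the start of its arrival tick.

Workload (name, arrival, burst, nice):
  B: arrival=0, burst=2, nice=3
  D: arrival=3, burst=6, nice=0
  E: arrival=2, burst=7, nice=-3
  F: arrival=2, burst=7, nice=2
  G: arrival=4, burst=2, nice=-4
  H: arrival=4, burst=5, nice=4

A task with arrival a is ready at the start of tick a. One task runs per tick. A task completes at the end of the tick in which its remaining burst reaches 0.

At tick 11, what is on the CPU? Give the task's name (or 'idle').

running at tick 11 = D

t=0: ready={B} → run B
t=1: ready={B} → run B
t=2: ready={E,F} → run E
t=3: ready={D,E,F} → run E
t=4: ready={D,E,F,G,H} → run G
t=5: ready={D,E,F,G,H} → run G
t=6: ready={D,E,F,H} → run E
t=7: ready={D,E,F,H} → run E
t=8: ready={D,E,F,H} → run E
t=9: ready={D,E,F,H} → run E
t=10: ready={D,E,F,H} → run E
t=11: ready={D,F,H} → run D
t=12: ready={D,F,H} → run D
t=13: ready={D,F,H} → run D
t=14: ready={D,F,H} → run D
t=15: ready={D,F,H} → run D
t=16: ready={D,F,H} → run D
t=17: ready={F,H} → run F
t=18: ready={F,H} → run F
t=19: ready={F,H} → run F
t=20: ready={F,H} → run F
t=21: ready={F,H} → run F
t=22: ready={F,H} → run F
t=23: ready={F,H} → run F
t=24: ready={H} → run H
t=25: ready={H} → run H
t=26: ready={H} → run H
t=27: ready={H} → run H
t=28: ready={H} → run H
t=29: (idle)
t=30: (idle)
t=31: (idle)
t=32: (idle)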